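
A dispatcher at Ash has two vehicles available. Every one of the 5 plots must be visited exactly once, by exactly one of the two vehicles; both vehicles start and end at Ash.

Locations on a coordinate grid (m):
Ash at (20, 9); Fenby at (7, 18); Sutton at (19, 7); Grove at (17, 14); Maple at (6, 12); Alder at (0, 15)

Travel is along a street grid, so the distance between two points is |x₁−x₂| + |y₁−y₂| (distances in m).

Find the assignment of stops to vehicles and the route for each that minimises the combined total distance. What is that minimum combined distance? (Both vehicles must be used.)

Try each way of splitting the stops between the two vehicles (each non-empty) and, for each split, find the best tour for each vehicle:
  {Fenby} + {Sutton, Grove, Maple, Alder}: 44 + 56 = 100
  {Sutton} + {Fenby, Grove, Maple, Alder}: 6 + 58 = 64
  {Fenby, Sutton} + {Grove, Maple, Alder}: 48 + 52 = 100
  {Grove} + {Fenby, Sutton, Maple, Alder}: 16 + 62 = 78
  {Fenby, Grove} + {Sutton, Maple, Alder}: 44 + 56 = 100
  {Sutton, Grove} + {Fenby, Maple, Alder}: 20 + 58 = 78
  … (15 splits in total)
Best: vehicle 1 Ash → Sutton → Ash = 6; vehicle 2 Ash → Grove → Fenby → Alder → Maple → Ash = 58; combined 64.

Minimum combined distance: 64 m.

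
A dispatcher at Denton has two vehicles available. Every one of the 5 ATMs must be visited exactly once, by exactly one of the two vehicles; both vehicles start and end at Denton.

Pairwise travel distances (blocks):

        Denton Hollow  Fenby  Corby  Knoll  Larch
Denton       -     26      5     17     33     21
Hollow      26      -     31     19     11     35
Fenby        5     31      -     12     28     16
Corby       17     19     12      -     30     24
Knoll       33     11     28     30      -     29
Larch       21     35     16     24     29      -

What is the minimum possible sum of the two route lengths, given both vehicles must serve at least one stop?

Minimum combined distance: 107 blocks.

Check every non-empty split of the stops between the two vehicles; for each half take its own optimal tour:
  {Hollow} + {Fenby, Corby, Knoll, Larch}: 52 + 97 = 149
  {Fenby} + {Hollow, Corby, Knoll, Larch}: 10 + 97 = 107
  {Hollow, Fenby} + {Corby, Knoll, Larch}: 62 + 97 = 159
  {Corby} + {Hollow, Fenby, Knoll, Larch}: 34 + 87 = 121
  {Hollow, Corby} + {Fenby, Knoll, Larch}: 62 + 83 = 145
  {Fenby, Corby} + {Hollow, Knoll, Larch}: 34 + 87 = 121
  … (15 splits in total)
Best: vehicle 1 Denton → Fenby → Denton = 10; vehicle 2 Denton → Corby → Hollow → Knoll → Larch → Denton = 97; combined 107.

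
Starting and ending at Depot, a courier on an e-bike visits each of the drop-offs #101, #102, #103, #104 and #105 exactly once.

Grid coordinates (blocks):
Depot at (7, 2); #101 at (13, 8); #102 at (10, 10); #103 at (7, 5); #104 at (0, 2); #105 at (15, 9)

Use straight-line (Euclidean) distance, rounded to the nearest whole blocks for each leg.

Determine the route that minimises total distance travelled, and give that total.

36 blocks — the shortest possible round trip.

Depot→#101→#102→#103→#104→#105→Depot: 8+4+6+8+17+11 = 54
Depot→#101→#102→#103→#105→#104→Depot: 8+4+6+9+17+7 = 51
Depot→#101→#102→#104→#103→#105→Depot: 8+4+13+8+9+11 = 53
Depot→#101→#102→#104→#105→#103→Depot: 8+4+13+17+9+3 = 54
Depot→#101→#102→#105→#103→#104→Depot: 8+4+5+9+8+7 = 41
Depot→#101→#102→#105→#104→#103→Depot: 8+4+5+17+8+3 = 45
Depot→#101→#103→#102→#104→#105→Depot: 8+7+6+13+17+11 = 62
Depot→#101→#103→#102→#105→#104→Depot: 8+7+6+5+17+7 = 50
Depot→#101→#103→#104→#102→#105→Depot: 8+7+8+13+5+11 = 52
Depot→#101→#103→#104→#105→#102→Depot: 8+7+8+17+5+9 = 54
Depot→#101→#103→#105→#102→#104→Depot: 8+7+9+5+13+7 = 49
Depot→#101→#103→#105→#104→#102→Depot: 8+7+9+17+13+9 = 63
Depot→#101→#104→#102→#103→#105→Depot: 8+14+13+6+9+11 = 61
Depot→#101→#104→#102→#105→#103→Depot: 8+14+13+5+9+3 = 52
… (46 more)
Depot→#101→#105→#102→#103→#104→Depot: 8+2+5+6+8+7 = 36  ← best
The minimum is 36.
One optimal route: Depot → #101 → #105 → #102 → #103 → #104 → Depot (or its reverse).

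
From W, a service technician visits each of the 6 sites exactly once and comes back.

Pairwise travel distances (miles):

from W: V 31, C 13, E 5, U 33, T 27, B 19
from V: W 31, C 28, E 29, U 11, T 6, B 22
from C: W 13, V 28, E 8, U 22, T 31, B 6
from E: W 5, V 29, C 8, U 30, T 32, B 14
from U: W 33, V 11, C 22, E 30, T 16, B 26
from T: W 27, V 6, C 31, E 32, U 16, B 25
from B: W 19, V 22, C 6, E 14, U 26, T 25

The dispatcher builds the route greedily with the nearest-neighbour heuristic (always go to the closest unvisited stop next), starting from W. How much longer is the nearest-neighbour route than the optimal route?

W: E=5, C=13, B=19, T=27, V=31, U=33 ⇒ E
E: C=8, B=14, V=29, U=30, T=32 ⇒ C
C: B=6, U=22, V=28, T=31 ⇒ B
B: V=22, T=25, U=26 ⇒ V
V: T=6, U=11 ⇒ T
T: U=16 ⇒ U
NN route W → E → C → B → V → T → U → W costs 96.
Optimal: W → E → C → B → U → V → T → W costs 89 (by enumerating all 360 distinct tours).
Excess = 96 − 89 = 7.

Excess over optimum: 7 miles.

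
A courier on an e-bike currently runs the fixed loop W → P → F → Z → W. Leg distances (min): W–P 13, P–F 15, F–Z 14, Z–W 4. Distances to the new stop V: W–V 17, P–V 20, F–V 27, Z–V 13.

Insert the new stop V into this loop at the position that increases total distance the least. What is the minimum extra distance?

Minimum extra distance: 24 min, inserting V between W and P.

Insertion cost between consecutive stops i–j is d(i,V) + d(V,j) − d(i,j):
  between W and P: 17 + 20 − 13 = 24
  between P and F: 20 + 27 − 15 = 32
  between F and Z: 27 + 13 − 14 = 26
  between Z and W: 13 + 17 − 4 = 26
Cheapest insertion is between W and P, adding 24.
New total = 46 + 24 = 70.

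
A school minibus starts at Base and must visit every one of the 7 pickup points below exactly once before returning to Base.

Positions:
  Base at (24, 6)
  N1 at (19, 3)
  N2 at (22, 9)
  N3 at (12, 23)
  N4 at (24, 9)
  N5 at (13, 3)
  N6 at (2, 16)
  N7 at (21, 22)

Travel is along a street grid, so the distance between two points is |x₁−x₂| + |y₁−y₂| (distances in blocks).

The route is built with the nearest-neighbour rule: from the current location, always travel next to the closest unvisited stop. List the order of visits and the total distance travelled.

Base → [N4:3 / N2:5 / N1:8 / N5:14 / N7:19 / N3:29 / N6:32] → N4 (3)
N4 → [N2:2 / N1:11 / N7:16 / N5:17 / N3:26 / N6:29] → N2 (2)
N2 → [N1:9 / N7:14 / N5:15 / N3:24 / N6:27] → N1 (9)
N1 → [N5:6 / N7:21 / N3:27 / N6:30] → N5 (6)
N5 → [N3:21 / N6:24 / N7:27] → N3 (21)
N3 → [N7:10 / N6:17] → N7 (10)
N7 → [N6:25] → N6 (25)
Return N6→Base: 32.
Total = 3 + 2 + 9 + 6 + 21 + 10 + 25 + 32 = 108.

Nearest-neighbour total = 108 blocks; route Base → N4 → N2 → N1 → N5 → N3 → N7 → N6 → Base.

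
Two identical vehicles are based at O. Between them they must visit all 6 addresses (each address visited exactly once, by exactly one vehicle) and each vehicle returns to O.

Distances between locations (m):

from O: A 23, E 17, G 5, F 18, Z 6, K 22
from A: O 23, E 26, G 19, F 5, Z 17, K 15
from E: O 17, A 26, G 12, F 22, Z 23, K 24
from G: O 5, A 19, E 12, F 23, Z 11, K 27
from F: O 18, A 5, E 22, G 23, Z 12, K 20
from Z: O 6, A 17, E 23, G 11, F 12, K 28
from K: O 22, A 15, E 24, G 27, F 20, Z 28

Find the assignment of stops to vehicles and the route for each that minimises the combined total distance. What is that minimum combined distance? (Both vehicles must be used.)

Try each way of splitting the stops between the two vehicles (each non-empty) and, for each split, find the best tour for each vehicle:
  {A} + {E, G, F, Z, K}: 46 + 79 = 125
  {E} + {A, G, F, Z, K}: 34 + 70 = 104
  {A, E} + {G, F, Z, K}: 66 + 70 = 136
  {G} + {A, E, F, Z, K}: 10 + 79 = 89
  {A, G} + {E, F, Z, K}: 47 + 79 = 126
  {E, G} + {A, F, Z, K}: 34 + 60 = 94
  … (31 splits in total)
Best: vehicle 1 O → G → O = 10; vehicle 2 O → E → K → A → F → Z → O = 79; combined 89.

Minimum combined distance: 89 m.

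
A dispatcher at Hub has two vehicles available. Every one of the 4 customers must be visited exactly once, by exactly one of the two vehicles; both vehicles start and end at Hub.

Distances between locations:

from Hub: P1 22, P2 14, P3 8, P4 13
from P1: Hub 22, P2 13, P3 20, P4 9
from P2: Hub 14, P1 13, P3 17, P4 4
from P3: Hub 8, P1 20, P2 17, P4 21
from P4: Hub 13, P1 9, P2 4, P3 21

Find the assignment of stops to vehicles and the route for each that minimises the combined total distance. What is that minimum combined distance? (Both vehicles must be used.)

There are 2^3 − 1 = 7 ways to divide the 4 stops into two non-empty groups. For each, the best each vehicle can do is its own shortest tour through its group:
  {P1} + {P2, P3, P4}: 44 + 42 = 86
  {P2} + {P1, P3, P4}: 28 + 50 = 78
  {P1, P2} + {P3, P4}: 49 + 42 = 91
  {P3} + {P1, P2, P4}: 16 + 49 = 65
  {P1, P3} + {P2, P4}: 50 + 31 = 81
  {P2, P3} + {P1, P4}: 39 + 44 = 83
  … (7 splits in total)
Best: vehicle 1 Hub → P3 → Hub = 16; vehicle 2 Hub → P1 → P4 → P2 → Hub = 49; combined 65.

Minimum combined distance: 65.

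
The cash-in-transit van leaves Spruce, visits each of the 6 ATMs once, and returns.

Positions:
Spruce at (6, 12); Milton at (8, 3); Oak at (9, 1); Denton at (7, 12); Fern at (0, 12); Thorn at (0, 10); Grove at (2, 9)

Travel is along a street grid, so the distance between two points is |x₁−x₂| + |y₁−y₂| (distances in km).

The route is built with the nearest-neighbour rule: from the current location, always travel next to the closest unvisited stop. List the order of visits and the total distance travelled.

Spruce → [Denton:1 / Fern:6 / Grove:7 / Thorn:8 / Milton:11 / Oak:14] → Denton (1)
Denton → [Fern:7 / Grove:8 / Thorn:9 / Milton:10 / Oak:13] → Fern (7)
Fern → [Thorn:2 / Grove:5 / Milton:17 / Oak:20] → Thorn (2)
Thorn → [Grove:3 / Milton:15 / Oak:18] → Grove (3)
Grove → [Milton:12 / Oak:15] → Milton (12)
Milton → [Oak:3] → Oak (3)
Return Oak→Spruce: 14.
Total = 1 + 7 + 2 + 3 + 12 + 3 + 14 = 42.

Total distance 42 km via the nearest-neighbour route Spruce → Denton → Fern → Thorn → Grove → Milton → Oak → Spruce.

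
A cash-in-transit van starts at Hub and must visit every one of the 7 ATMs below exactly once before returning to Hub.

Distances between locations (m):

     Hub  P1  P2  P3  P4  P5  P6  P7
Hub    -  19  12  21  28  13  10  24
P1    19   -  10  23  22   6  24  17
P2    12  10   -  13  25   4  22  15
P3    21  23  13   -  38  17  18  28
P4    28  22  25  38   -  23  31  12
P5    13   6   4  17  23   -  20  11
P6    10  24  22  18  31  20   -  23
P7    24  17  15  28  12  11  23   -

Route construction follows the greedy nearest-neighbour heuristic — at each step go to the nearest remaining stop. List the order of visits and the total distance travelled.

Hub → [P6:10 / P2:12 / P5:13 / P1:19 / P3:21 / P7:24 / P4:28] → P6 (10)
P6 → [P3:18 / P5:20 / P2:22 / P7:23 / P1:24 / P4:31] → P3 (18)
P3 → [P2:13 / P5:17 / P1:23 / P7:28 / P4:38] → P2 (13)
P2 → [P5:4 / P1:10 / P7:15 / P4:25] → P5 (4)
P5 → [P1:6 / P7:11 / P4:23] → P1 (6)
P1 → [P7:17 / P4:22] → P7 (17)
P7 → [P4:12] → P4 (12)
Return P4→Hub: 28.
Total = 10 + 18 + 13 + 4 + 6 + 17 + 12 + 28 = 108.

Nearest-neighbour total = 108 m; route Hub → P6 → P3 → P2 → P5 → P1 → P7 → P4 → Hub.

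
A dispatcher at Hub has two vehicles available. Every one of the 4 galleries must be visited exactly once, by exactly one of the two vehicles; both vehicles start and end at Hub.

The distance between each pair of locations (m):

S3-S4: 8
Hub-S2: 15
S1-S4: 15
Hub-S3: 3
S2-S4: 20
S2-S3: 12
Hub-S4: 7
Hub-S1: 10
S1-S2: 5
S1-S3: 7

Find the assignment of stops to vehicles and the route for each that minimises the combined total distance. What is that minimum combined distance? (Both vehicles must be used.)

44 m — the smallest possible combined total.

There are 2^3 − 1 = 7 ways to divide the 4 stops into two non-empty groups. For each, the best each vehicle can do is its own shortest tour through its group:
  {S1} + {S2, S3, S4}: 20 + 42 = 62
  {S2} + {S1, S3, S4}: 30 + 32 = 62
  {S1, S2} + {S3, S4}: 30 + 18 = 48
  {S3} + {S1, S2, S4}: 6 + 42 = 48
  {S1, S3} + {S2, S4}: 20 + 42 = 62
  {S2, S3} + {S1, S4}: 30 + 32 = 62
  … (7 splits in total)
  {S1, S2, S3} + {S4}: 30 + 14 = 44  ← best
Best: vehicle 1 Hub → S1 → S2 → S3 → Hub = 30; vehicle 2 Hub → S4 → Hub = 14; combined 44.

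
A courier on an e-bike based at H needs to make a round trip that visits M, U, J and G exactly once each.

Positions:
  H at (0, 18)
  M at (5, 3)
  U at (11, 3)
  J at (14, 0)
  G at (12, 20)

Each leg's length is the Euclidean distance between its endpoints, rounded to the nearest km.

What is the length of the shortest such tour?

Shortest round trip = 58 km.

With 4 stops there are 4!/2 = 12 distinct round trips (a route and its reverse cost the same).
H → M → U → J → G → H: 16+6+4+20+12 = 58
H → M → U → G → J → H: 16+6+17+20+23 = 82
H → M → J → U → G → H: 16+9+4+17+12 = 58
H → M → J → G → U → H: 16+9+20+17+19 = 81
H → M → G → U → J → H: 16+18+17+4+23 = 78
H → M → G → J → U → H: 16+18+20+4+19 = 77
H → U → M → J → G → H: 19+6+9+20+12 = 66
H → U → M → G → J → H: 19+6+18+20+23 = 86
H → U → J → M → G → H: 19+4+9+18+12 = 62
H → U → G → M → J → H: 19+17+18+9+23 = 86
H → J → M → U → G → H: 23+9+6+17+12 = 67
H → J → U → M → G → H: 23+4+6+18+12 = 63
The minimum is 58.
One optimal route: H → M → U → J → G → H (or its reverse).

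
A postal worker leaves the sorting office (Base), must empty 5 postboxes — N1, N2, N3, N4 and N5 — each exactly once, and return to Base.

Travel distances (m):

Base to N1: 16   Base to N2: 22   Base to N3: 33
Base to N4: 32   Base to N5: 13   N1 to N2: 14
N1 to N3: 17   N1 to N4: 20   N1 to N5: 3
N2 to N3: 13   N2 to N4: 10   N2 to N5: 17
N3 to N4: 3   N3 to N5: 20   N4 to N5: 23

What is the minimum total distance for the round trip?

Shortest round trip = 68 m.

Base - N1 - N2 - N3 - N4 - N5 - Base: 16+14+13+3+23+13 = 82
Base - N1 - N2 - N3 - N5 - N4 - Base: 16+14+13+20+23+32 = 118
Base - N1 - N2 - N4 - N3 - N5 - Base: 16+14+10+3+20+13 = 76
Base - N1 - N2 - N4 - N5 - N3 - Base: 16+14+10+23+20+33 = 116
Base - N1 - N2 - N5 - N3 - N4 - Base: 16+14+17+20+3+32 = 102
Base - N1 - N2 - N5 - N4 - N3 - Base: 16+14+17+23+3+33 = 106
Base - N1 - N3 - N2 - N4 - N5 - Base: 16+17+13+10+23+13 = 92
Base - N1 - N3 - N2 - N5 - N4 - Base: 16+17+13+17+23+32 = 118
Base - N1 - N3 - N4 - N2 - N5 - Base: 16+17+3+10+17+13 = 76
Base - N1 - N3 - N4 - N5 - N2 - Base: 16+17+3+23+17+22 = 98
Base - N1 - N3 - N5 - N2 - N4 - Base: 16+17+20+17+10+32 = 112
Base - N1 - N3 - N5 - N4 - N2 - Base: 16+17+20+23+10+22 = 108
Base - N1 - N4 - N2 - N3 - N5 - Base: 16+20+10+13+20+13 = 92
Base - N1 - N4 - N2 - N5 - N3 - Base: 16+20+10+17+20+33 = 116
… (46 more)
Base - N2 - N4 - N3 - N1 - N5 - Base: 22+10+3+17+3+13 = 68  ← best
The minimum is 68.
One optimal route: Base → N2 → N4 → N3 → N1 → N5 → Base (or its reverse).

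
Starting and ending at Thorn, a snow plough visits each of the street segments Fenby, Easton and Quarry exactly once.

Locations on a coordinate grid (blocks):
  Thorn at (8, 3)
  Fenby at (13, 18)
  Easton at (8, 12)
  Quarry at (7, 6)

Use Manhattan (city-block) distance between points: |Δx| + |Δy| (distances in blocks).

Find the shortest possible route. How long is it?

Shortest round trip = 42 blocks.

There are 3 distinct closed tours to check (reversals are equivalent).
Thorn → Fenby → Easton → Quarry → Thorn: 20+11+7+4 = 42
Thorn → Fenby → Quarry → Easton → Thorn: 20+18+7+9 = 54
Thorn → Easton → Fenby → Quarry → Thorn: 9+11+18+4 = 42
The minimum is 42.
One optimal route: Thorn → Fenby → Easton → Quarry → Thorn (or its reverse).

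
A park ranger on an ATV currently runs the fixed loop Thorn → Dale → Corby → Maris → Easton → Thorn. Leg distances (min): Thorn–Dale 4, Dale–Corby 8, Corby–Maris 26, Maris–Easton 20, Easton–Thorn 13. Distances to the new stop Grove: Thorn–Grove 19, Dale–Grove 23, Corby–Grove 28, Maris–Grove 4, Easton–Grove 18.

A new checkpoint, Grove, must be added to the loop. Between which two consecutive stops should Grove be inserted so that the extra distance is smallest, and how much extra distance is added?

Minimum extra distance: 2 min, inserting Grove between Maris and Easton.

Insertion cost between consecutive stops i–j is d(i,Grove) + d(Grove,j) − d(i,j):
  between Thorn and Dale: 19 + 23 − 4 = 38
  between Dale and Corby: 23 + 28 − 8 = 43
  between Corby and Maris: 28 + 4 − 26 = 6
  between Maris and Easton: 4 + 18 − 20 = 2
  between Easton and Thorn: 18 + 19 − 13 = 24
Cheapest insertion is between Maris and Easton, adding 2.
New total = 71 + 2 = 73.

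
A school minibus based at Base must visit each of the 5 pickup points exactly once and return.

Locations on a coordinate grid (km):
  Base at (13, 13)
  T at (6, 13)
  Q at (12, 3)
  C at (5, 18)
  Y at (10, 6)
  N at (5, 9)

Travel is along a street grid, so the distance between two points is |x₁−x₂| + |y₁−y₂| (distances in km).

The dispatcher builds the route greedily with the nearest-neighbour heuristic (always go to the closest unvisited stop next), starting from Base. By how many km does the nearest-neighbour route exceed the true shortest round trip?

From Base: T=7, Y=10, Q=11, N=12, C=13 → choose T (7).
From T: N=5, C=6, Y=11, Q=16 → choose N (5).
From N: Y=8, C=9, Q=13 → choose Y (8).
From Y: Q=5, C=17 → choose Q (5).
From Q: C=22 → choose C (22).
NN route Base → T → N → Y → Q → C → Base costs 60.
Optimal: Base → T → C → N → Y → Q → Base costs 46 (by enumerating all 60 distinct tours).
Excess = 60 − 46 = 14.

Excess over optimum: 14 km.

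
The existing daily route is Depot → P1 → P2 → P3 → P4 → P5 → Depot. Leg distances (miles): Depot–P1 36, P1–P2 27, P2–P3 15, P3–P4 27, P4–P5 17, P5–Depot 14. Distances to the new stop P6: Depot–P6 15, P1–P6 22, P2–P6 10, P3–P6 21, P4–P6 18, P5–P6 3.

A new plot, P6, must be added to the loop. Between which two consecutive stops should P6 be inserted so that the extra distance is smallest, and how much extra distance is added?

+1 miles — insert P6 between Depot and P1.

Insertion cost between consecutive stops i–j is d(i,P6) + d(P6,j) − d(i,j):
  between Depot and P1: 15 + 22 − 36 = 1
  between P1 and P2: 22 + 10 − 27 = 5
  between P2 and P3: 10 + 21 − 15 = 16
  between P3 and P4: 21 + 18 − 27 = 12
  between P4 and P5: 18 + 3 − 17 = 4
  between P5 and Depot: 3 + 15 − 14 = 4
Cheapest insertion is between Depot and P1, adding 1.
New total = 136 + 1 = 137.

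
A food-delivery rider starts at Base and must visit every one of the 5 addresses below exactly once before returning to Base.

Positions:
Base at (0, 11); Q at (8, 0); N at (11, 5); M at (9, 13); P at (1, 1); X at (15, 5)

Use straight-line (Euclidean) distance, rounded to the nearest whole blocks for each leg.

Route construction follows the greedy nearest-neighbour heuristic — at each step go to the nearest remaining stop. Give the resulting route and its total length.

Nearest-neighbour total = 47 blocks; route Base → M → N → X → Q → P → Base.

At Base the remaining stops are M 9, P 10, N 13, Q 14, X 16; go to M.
At M the remaining stops are N 8, X 10, Q 13, P 14; go to N.
At N the remaining stops are X 4, Q 6, P 11; go to X.
At X the remaining stops are Q 9, P 15; go to Q.
At Q the remaining stops are P 7; go to P.
Return P→Base: 10.
Total = 9 + 8 + 4 + 9 + 7 + 10 = 47.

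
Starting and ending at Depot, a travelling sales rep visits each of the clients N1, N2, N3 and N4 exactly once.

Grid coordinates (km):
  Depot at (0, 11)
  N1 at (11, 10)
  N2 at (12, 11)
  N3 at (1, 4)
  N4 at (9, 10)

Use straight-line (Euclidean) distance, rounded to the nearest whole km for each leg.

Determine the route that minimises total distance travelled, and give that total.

Minimum total distance: 32 km.

Depot-N1-N2-N3-N4-Depot: 11+1+13+10+9 = 44
Depot-N1-N2-N4-N3-Depot: 11+1+3+10+7 = 32
Depot-N1-N3-N2-N4-Depot: 11+12+13+3+9 = 48
Depot-N1-N3-N4-N2-Depot: 11+12+10+3+12 = 48
Depot-N1-N4-N2-N3-Depot: 11+2+3+13+7 = 36
Depot-N1-N4-N3-N2-Depot: 11+2+10+13+12 = 48
Depot-N2-N1-N3-N4-Depot: 12+1+12+10+9 = 44
Depot-N2-N1-N4-N3-Depot: 12+1+2+10+7 = 32
Depot-N2-N3-N1-N4-Depot: 12+13+12+2+9 = 48
Depot-N2-N4-N1-N3-Depot: 12+3+2+12+7 = 36
Depot-N3-N1-N2-N4-Depot: 7+12+1+3+9 = 32
Depot-N3-N2-N1-N4-Depot: 7+13+1+2+9 = 32
The minimum is 32.
One optimal route: Depot → N1 → N2 → N4 → N3 → Depot (or its reverse).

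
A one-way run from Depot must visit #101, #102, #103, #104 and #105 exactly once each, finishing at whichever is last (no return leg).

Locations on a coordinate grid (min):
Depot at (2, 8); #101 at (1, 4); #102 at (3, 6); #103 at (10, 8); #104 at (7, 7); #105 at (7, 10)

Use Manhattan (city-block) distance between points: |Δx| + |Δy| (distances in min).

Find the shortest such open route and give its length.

22 min — the minimum one-way total.

There are 5! = 120 possible orderings.
Depot - #101 - #102 - #103 - #104 - #105: 5+4+9+4+3 = 25
Depot - #101 - #102 - #103 - #105 - #104: 5+4+9+5+3 = 26
Depot - #101 - #102 - #104 - #103 - #105: 5+4+5+4+5 = 23
Depot - #101 - #102 - #104 - #105 - #103: 5+4+5+3+5 = 22
Depot - #101 - #102 - #105 - #103 - #104: 5+4+8+5+4 = 26
Depot - #101 - #102 - #105 - #104 - #103: 5+4+8+3+4 = 24
Depot - #101 - #103 - #102 - #104 - #105: 5+13+9+5+3 = 35
Depot - #101 - #103 - #102 - #105 - #104: 5+13+9+8+3 = 38
Depot - #101 - #103 - #104 - #102 - #105: 5+13+4+5+8 = 35
Depot - #101 - #103 - #104 - #105 - #102: 5+13+4+3+8 = 33
Depot - #101 - #103 - #105 - #102 - #104: 5+13+5+8+5 = 36
Depot - #101 - #103 - #105 - #104 - #102: 5+13+5+3+5 = 31
Depot - #101 - #104 - #102 - #103 - #105: 5+9+5+9+5 = 33
Depot - #101 - #104 - #102 - #105 - #103: 5+9+5+8+5 = 32
… (106 more)
The minimum is 22.
One shortest path: Depot → #101 → #102 → #104 → #105 → #103.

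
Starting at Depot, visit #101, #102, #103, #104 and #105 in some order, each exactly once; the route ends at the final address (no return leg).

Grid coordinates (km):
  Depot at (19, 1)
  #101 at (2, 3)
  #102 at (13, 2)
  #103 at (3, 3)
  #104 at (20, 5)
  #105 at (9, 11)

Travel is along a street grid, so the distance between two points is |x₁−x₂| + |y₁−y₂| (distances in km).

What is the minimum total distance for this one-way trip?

There are 5! = 120 possible orderings.
Depot - #101 - #102 - #103 - #104 - #105: 19+12+11+19+17 = 78
Depot - #101 - #102 - #103 - #105 - #104: 19+12+11+14+17 = 73
Depot - #101 - #102 - #104 - #103 - #105: 19+12+10+19+14 = 74
Depot - #101 - #102 - #104 - #105 - #103: 19+12+10+17+14 = 72
Depot - #101 - #102 - #105 - #103 - #104: 19+12+13+14+19 = 77
Depot - #101 - #102 - #105 - #104 - #103: 19+12+13+17+19 = 80
Depot - #101 - #103 - #102 - #104 - #105: 19+1+11+10+17 = 58
Depot - #101 - #103 - #102 - #105 - #104: 19+1+11+13+17 = 61
Depot - #101 - #103 - #104 - #102 - #105: 19+1+19+10+13 = 62
Depot - #101 - #103 - #104 - #105 - #102: 19+1+19+17+13 = 69
Depot - #101 - #103 - #105 - #102 - #104: 19+1+14+13+10 = 57
Depot - #101 - #103 - #105 - #104 - #102: 19+1+14+17+10 = 61
Depot - #101 - #104 - #102 - #103 - #105: 19+20+10+11+14 = 74
Depot - #101 - #104 - #102 - #105 - #103: 19+20+10+13+14 = 76
… (106 more)
Depot - #104 - #102 - #101 - #103 - #105: 5+10+12+1+14 = 42  ← best
The minimum is 42.
One shortest path: Depot → #104 → #102 → #101 → #103 → #105.

Shortest open route: 42 km.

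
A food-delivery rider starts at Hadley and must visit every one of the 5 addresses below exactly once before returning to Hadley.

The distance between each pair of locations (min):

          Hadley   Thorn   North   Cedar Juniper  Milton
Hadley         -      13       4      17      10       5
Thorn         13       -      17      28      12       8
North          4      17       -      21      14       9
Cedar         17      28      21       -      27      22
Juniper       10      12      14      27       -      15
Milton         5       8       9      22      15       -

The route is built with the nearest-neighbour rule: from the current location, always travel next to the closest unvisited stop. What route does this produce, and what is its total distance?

Hadley → [North:4 / Milton:5 / Juniper:10 / Thorn:13 / Cedar:17] → North (4)
North → [Milton:9 / Juniper:14 / Thorn:17 / Cedar:21] → Milton (9)
Milton → [Thorn:8 / Juniper:15 / Cedar:22] → Thorn (8)
Thorn → [Juniper:12 / Cedar:28] → Juniper (12)
Juniper → [Cedar:27] → Cedar (27)
Return Cedar→Hadley: 17.
Total = 4 + 9 + 8 + 12 + 27 + 17 = 77.

Nearest-neighbour total = 77 min; route Hadley → North → Milton → Thorn → Juniper → Cedar → Hadley.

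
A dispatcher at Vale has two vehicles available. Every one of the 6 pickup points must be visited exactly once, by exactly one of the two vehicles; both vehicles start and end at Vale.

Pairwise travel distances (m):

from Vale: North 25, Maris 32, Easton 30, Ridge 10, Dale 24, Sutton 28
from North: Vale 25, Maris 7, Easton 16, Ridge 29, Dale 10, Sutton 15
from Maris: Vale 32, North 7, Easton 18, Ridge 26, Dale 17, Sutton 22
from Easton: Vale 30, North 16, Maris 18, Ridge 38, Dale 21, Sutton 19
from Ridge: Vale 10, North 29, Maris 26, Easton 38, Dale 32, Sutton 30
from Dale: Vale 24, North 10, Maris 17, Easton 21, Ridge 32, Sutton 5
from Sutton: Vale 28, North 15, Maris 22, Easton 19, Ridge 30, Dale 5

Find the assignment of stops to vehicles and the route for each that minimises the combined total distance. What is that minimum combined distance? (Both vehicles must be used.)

Check every non-empty split of the stops between the two vehicles; for each half take its own optimal tour:
  {North} + {Maris, Easton, Ridge, Dale, Sutton}: 50 + 102 = 152
  {Maris} + {North, Easton, Ridge, Dale, Sutton}: 64 + 101 = 165
  {North, Maris} + {Easton, Ridge, Dale, Sutton}: 64 + 96 = 160
  {Easton} + {North, Maris, Ridge, Dale, Sutton}: 60 + 86 = 146
  {North, Easton} + {Maris, Ridge, Dale, Sutton}: 71 + 86 = 157
  {Maris, Easton} + {North, Ridge, Dale, Sutton}: 80 + 80 = 160
  … (31 splits in total)
  {Ridge} + {North, Maris, Easton, Dale, Sutton}: 20 + 98 = 118  ← best
Best: vehicle 1 Vale → Ridge → Vale = 20; vehicle 2 Vale → North → Maris → Easton → Sutton → Dale → Vale = 98; combined 118.

Minimum combined distance: 118 m.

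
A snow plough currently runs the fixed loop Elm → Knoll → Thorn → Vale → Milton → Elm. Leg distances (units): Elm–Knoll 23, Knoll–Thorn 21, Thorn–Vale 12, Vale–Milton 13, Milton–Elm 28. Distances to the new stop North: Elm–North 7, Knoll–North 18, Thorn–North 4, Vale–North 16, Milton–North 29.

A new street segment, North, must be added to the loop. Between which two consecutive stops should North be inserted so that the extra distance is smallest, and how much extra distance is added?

Adding 1 by placing North on the Knoll–Thorn leg.

Insertion cost between consecutive stops i–j is d(i,North) + d(North,j) − d(i,j):
  between Elm and Knoll: 7 + 18 − 23 = 2
  between Knoll and Thorn: 18 + 4 − 21 = 1
  between Thorn and Vale: 4 + 16 − 12 = 8
  between Vale and Milton: 16 + 29 − 13 = 32
  between Milton and Elm: 29 + 7 − 28 = 8
Cheapest insertion is between Knoll and Thorn, adding 1.
New total = 97 + 1 = 98.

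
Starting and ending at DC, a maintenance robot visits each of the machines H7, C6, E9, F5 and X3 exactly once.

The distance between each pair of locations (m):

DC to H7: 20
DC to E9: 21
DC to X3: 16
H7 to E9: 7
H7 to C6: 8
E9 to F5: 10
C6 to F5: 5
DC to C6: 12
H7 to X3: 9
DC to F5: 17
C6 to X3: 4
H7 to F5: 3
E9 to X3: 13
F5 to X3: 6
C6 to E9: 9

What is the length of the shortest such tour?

DC → H7 → C6 → E9 → F5 → X3 → DC: 20+8+9+10+6+16 = 69
DC → H7 → C6 → E9 → X3 → F5 → DC: 20+8+9+13+6+17 = 73
DC → H7 → C6 → F5 → E9 → X3 → DC: 20+8+5+10+13+16 = 72
DC → H7 → C6 → F5 → X3 → E9 → DC: 20+8+5+6+13+21 = 73
DC → H7 → C6 → X3 → E9 → F5 → DC: 20+8+4+13+10+17 = 72
DC → H7 → C6 → X3 → F5 → E9 → DC: 20+8+4+6+10+21 = 69
DC → H7 → E9 → C6 → F5 → X3 → DC: 20+7+9+5+6+16 = 63
DC → H7 → E9 → C6 → X3 → F5 → DC: 20+7+9+4+6+17 = 63
DC → H7 → E9 → F5 → C6 → X3 → DC: 20+7+10+5+4+16 = 62
DC → H7 → E9 → F5 → X3 → C6 → DC: 20+7+10+6+4+12 = 59
DC → H7 → E9 → X3 → C6 → F5 → DC: 20+7+13+4+5+17 = 66
DC → H7 → E9 → X3 → F5 → C6 → DC: 20+7+13+6+5+12 = 63
DC → H7 → F5 → C6 → E9 → X3 → DC: 20+3+5+9+13+16 = 66
DC → H7 → F5 → C6 → X3 → E9 → DC: 20+3+5+4+13+21 = 66
… (46 more)
DC → C6 → E9 → H7 → F5 → X3 → DC: 12+9+7+3+6+16 = 53  ← best
The minimum is 53.
One optimal route: DC → C6 → E9 → H7 → F5 → X3 → DC (or its reverse).

53 m — the shortest possible round trip.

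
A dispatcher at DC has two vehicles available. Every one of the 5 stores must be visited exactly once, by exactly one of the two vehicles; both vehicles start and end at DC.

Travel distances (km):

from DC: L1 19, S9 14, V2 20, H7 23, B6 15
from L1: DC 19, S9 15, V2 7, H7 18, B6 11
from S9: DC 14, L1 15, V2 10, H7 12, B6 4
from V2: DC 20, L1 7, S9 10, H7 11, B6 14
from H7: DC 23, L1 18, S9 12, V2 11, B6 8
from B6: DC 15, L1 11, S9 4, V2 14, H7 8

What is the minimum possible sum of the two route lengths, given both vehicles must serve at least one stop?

88 km — the smallest possible combined total.

Try each way of splitting the stops between the two vehicles (each non-empty) and, for each split, find the best tour for each vehicle:
  {L1} + {S9, V2, H7, B6}: 38 + 57 = 95
  {S9} + {L1, V2, H7, B6}: 28 + 60 = 88
  {L1, S9} + {V2, H7, B6}: 48 + 54 = 102
  {V2} + {L1, S9, H7, B6}: 40 + 63 = 103
  {L1, V2} + {S9, H7, B6}: 46 + 49 = 95
  {S9, V2} + {L1, H7, B6}: 44 + 60 = 104
  … (15 splits in total)
Best: vehicle 1 DC → S9 → DC = 28; vehicle 2 DC → L1 → V2 → H7 → B6 → DC = 60; combined 88.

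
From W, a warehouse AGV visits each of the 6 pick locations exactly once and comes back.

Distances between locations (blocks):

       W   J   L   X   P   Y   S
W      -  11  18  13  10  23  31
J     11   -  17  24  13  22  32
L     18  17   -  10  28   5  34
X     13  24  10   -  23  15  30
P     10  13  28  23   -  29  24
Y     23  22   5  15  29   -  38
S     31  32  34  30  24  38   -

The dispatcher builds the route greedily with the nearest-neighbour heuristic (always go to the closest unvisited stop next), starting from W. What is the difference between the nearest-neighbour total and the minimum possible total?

W: P=10, J=11, X=13, L=18, Y=23, S=31 ⇒ P
P: J=13, X=23, S=24, L=28, Y=29 ⇒ J
J: L=17, Y=22, X=24, S=32 ⇒ L
L: Y=5, X=10, S=34 ⇒ Y
Y: X=15, S=38 ⇒ X
X: S=30 ⇒ S
NN route W → P → J → L → Y → X → S → W costs 121.
Optimal: W → J → L → Y → X → S → P → W costs 112 (by enumerating all 360 distinct tours).
Excess = 121 − 112 = 9.

The nearest-neighbour route is 9 blocks longer than optimal.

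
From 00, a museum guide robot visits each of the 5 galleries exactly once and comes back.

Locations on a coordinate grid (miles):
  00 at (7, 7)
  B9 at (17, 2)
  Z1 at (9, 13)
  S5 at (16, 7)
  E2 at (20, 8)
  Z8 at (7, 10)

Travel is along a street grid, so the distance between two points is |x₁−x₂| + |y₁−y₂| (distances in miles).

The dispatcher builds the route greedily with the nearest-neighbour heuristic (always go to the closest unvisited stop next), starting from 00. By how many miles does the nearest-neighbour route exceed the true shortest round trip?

From 00: Z8=3, Z1=8, S5=9, E2=14, B9=15 → choose Z8 (3).
From Z8: Z1=5, S5=12, E2=15, B9=18 → choose Z1 (5).
From Z1: S5=13, E2=16, B9=19 → choose S5 (13).
From S5: E2=5, B9=6 → choose E2 (5).
From E2: B9=9 → choose B9 (9).
NN route 00 → Z8 → Z1 → S5 → E2 → B9 → 00 costs 50.
Optimal: 00 → S5 → B9 → E2 → Z1 → Z8 → 00 costs 48 (by enumerating all 60 distinct tours).
Excess = 50 − 48 = 2.

Excess over optimum: 2 miles.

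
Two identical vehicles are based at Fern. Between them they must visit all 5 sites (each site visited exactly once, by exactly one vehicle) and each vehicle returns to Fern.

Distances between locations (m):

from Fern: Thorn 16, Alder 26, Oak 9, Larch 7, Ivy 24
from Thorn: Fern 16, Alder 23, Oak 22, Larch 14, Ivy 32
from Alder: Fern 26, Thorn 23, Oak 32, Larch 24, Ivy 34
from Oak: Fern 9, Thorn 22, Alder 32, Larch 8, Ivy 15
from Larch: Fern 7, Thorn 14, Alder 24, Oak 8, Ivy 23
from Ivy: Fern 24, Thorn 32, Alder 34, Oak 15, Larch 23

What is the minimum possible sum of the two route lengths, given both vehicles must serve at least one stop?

Try each way of splitting the stops between the two vehicles (each non-empty) and, for each split, find the best tour for each vehicle:
  {Thorn} + {Alder, Oak, Larch, Ivy}: 32 + 89 = 121
  {Alder} + {Thorn, Oak, Larch, Ivy}: 52 + 77 = 129
  {Thorn, Alder} + {Oak, Larch, Ivy}: 65 + 54 = 119
  {Oak} + {Thorn, Alder, Larch, Ivy}: 18 + 102 = 120
  {Thorn, Oak} + {Alder, Larch, Ivy}: 47 + 89 = 136
  {Alder, Oak} + {Thorn, Larch, Ivy}: 67 + 77 = 144
  … (15 splits in total)
  {Larch} + {Thorn, Alder, Oak, Ivy}: 14 + 97 = 111  ← best
Best: vehicle 1 Fern → Larch → Fern = 14; vehicle 2 Fern → Thorn → Alder → Ivy → Oak → Fern = 97; combined 111.

111 m — the smallest possible combined total.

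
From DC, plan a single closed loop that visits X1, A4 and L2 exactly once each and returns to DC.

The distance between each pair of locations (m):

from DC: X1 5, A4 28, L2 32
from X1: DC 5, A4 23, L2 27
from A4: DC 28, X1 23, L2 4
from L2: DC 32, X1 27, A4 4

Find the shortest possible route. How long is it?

There are 3 distinct closed tours to check (reversals are equivalent).
DC - X1 - A4 - L2 - DC: 5+23+4+32 = 64
DC - X1 - L2 - A4 - DC: 5+27+4+28 = 64
DC - A4 - X1 - L2 - DC: 28+23+27+32 = 110
The minimum is 64.
One optimal route: DC → X1 → A4 → L2 → DC (or its reverse).

Shortest round trip = 64 m.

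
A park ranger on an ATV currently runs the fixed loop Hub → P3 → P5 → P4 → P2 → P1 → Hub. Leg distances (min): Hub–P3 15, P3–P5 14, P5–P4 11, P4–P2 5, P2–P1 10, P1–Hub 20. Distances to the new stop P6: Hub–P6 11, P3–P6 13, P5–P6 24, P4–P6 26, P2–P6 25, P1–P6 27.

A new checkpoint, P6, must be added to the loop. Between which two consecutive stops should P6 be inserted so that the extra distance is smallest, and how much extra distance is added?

Minimum extra distance: 9 min, inserting P6 between Hub and P3.

Insertion cost between consecutive stops i–j is d(i,P6) + d(P6,j) − d(i,j):
  between Hub and P3: 11 + 13 − 15 = 9
  between P3 and P5: 13 + 24 − 14 = 23
  between P5 and P4: 24 + 26 − 11 = 39
  between P4 and P2: 26 + 25 − 5 = 46
  between P2 and P1: 25 + 27 − 10 = 42
  between P1 and Hub: 27 + 11 − 20 = 18
Cheapest insertion is between Hub and P3, adding 9.
New total = 75 + 9 = 84.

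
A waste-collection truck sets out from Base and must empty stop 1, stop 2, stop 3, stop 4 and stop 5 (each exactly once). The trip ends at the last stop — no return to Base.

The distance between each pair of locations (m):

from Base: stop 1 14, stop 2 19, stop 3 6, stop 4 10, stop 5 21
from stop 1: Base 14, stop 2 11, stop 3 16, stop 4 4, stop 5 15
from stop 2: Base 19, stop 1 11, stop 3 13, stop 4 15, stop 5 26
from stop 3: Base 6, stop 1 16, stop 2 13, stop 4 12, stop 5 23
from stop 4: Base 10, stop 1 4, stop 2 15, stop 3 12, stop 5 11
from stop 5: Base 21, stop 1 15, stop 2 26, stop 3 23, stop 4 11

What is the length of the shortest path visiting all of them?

There are 5! = 120 possible orderings.
Base → stop 1 → stop 2 → stop 3 → stop 4 → stop 5: 14+11+13+12+11 = 61
Base → stop 1 → stop 2 → stop 3 → stop 5 → stop 4: 14+11+13+23+11 = 72
Base → stop 1 → stop 2 → stop 4 → stop 3 → stop 5: 14+11+15+12+23 = 75
Base → stop 1 → stop 2 → stop 4 → stop 5 → stop 3: 14+11+15+11+23 = 74
Base → stop 1 → stop 2 → stop 5 → stop 3 → stop 4: 14+11+26+23+12 = 86
Base → stop 1 → stop 2 → stop 5 → stop 4 → stop 3: 14+11+26+11+12 = 74
Base → stop 1 → stop 3 → stop 2 → stop 4 → stop 5: 14+16+13+15+11 = 69
Base → stop 1 → stop 3 → stop 2 → stop 5 → stop 4: 14+16+13+26+11 = 80
Base → stop 1 → stop 3 → stop 4 → stop 2 → stop 5: 14+16+12+15+26 = 83
Base → stop 1 → stop 3 → stop 4 → stop 5 → stop 2: 14+16+12+11+26 = 79
Base → stop 1 → stop 3 → stop 5 → stop 2 → stop 4: 14+16+23+26+15 = 94
Base → stop 1 → stop 3 → stop 5 → stop 4 → stop 2: 14+16+23+11+15 = 79
Base → stop 1 → stop 4 → stop 2 → stop 3 → stop 5: 14+4+15+13+23 = 69
Base → stop 1 → stop 4 → stop 2 → stop 5 → stop 3: 14+4+15+26+23 = 82
… (106 more)
Base → stop 3 → stop 2 → stop 1 → stop 4 → stop 5: 6+13+11+4+11 = 45  ← best
The minimum is 45.
One shortest path: Base → stop 3 → stop 2 → stop 1 → stop 4 → stop 5.

45 m — the minimum one-way total.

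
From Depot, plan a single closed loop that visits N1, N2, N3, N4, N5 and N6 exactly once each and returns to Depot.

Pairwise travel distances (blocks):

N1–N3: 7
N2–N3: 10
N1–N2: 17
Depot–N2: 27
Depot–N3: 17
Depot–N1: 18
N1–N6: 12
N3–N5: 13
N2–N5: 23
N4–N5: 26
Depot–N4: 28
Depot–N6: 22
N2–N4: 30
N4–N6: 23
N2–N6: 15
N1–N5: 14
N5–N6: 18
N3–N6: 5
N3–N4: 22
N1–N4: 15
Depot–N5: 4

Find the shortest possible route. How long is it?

Shortest round trip = 97 blocks.

With 6 stops there are 6!/2 = 360 distinct round trips (a route and its reverse cost the same).
Depot → N1 → N2 → N3 → N4 → N5 → N6 → Depot: 18+17+10+22+26+18+22 = 133
Depot → N1 → N2 → N3 → N4 → N6 → N5 → Depot: 18+17+10+22+23+18+4 = 112
Depot → N1 → N2 → N3 → N5 → N4 → N6 → Depot: 18+17+10+13+26+23+22 = 129
Depot → N1 → N2 → N3 → N5 → N6 → N4 → Depot: 18+17+10+13+18+23+28 = 127
Depot → N1 → N2 → N3 → N6 → N4 → N5 → Depot: 18+17+10+5+23+26+4 = 103
Depot → N1 → N2 → N3 → N6 → N5 → N4 → Depot: 18+17+10+5+18+26+28 = 122
Depot → N1 → N2 → N4 → N3 → N5 → N6 → Depot: 18+17+30+22+13+18+22 = 140
Depot → N1 → N2 → N4 → N3 → N6 → N5 → Depot: 18+17+30+22+5+18+4 = 114
… (352 more)
Depot → N4 → N1 → N2 → N3 → N6 → N5 → Depot: 28+15+17+10+5+18+4 = 97  ← best
The minimum is 97.
One optimal route: Depot → N4 → N1 → N2 → N3 → N6 → N5 → Depot (or its reverse).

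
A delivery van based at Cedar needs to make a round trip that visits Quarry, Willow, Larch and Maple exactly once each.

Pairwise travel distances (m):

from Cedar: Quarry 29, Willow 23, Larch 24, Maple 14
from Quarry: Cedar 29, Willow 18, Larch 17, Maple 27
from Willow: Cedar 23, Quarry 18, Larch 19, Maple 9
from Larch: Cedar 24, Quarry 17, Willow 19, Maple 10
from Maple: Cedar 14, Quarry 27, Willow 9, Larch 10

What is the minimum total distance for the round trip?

Minimum total distance: 82 m.

With 4 stops there are 4!/2 = 12 distinct round trips (a route and its reverse cost the same).
Cedar→Quarry→Willow→Larch→Maple→Cedar: 29+18+19+10+14 = 90
Cedar→Quarry→Willow→Maple→Larch→Cedar: 29+18+9+10+24 = 90
Cedar→Quarry→Larch→Willow→Maple→Cedar: 29+17+19+9+14 = 88
Cedar→Quarry→Larch→Maple→Willow→Cedar: 29+17+10+9+23 = 88
Cedar→Quarry→Maple→Willow→Larch→Cedar: 29+27+9+19+24 = 108
Cedar→Quarry→Maple→Larch→Willow→Cedar: 29+27+10+19+23 = 108
Cedar→Willow→Quarry→Larch→Maple→Cedar: 23+18+17+10+14 = 82
Cedar→Willow→Quarry→Maple→Larch→Cedar: 23+18+27+10+24 = 102
Cedar→Willow→Larch→Quarry→Maple→Cedar: 23+19+17+27+14 = 100
Cedar→Willow→Maple→Quarry→Larch→Cedar: 23+9+27+17+24 = 100
Cedar→Larch→Quarry→Willow→Maple→Cedar: 24+17+18+9+14 = 82
Cedar→Larch→Willow→Quarry→Maple→Cedar: 24+19+18+27+14 = 102
The minimum is 82.
One optimal route: Cedar → Willow → Quarry → Larch → Maple → Cedar (or its reverse).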